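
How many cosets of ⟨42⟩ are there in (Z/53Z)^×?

4

The order of 42 must divide φ(53) = 53 − 1 = 52 = 2^2 · 13.
Divisors of 52: 1, 2, 4, 13, 26, 52.
Compute 42^d (mod 53) for the divisors d until we hit 1:
42^1 ≡ 42 (mod 53)
42^2 ≡ 15 (mod 53)
42^4 ≡ 13 (mod 53)
42^13 ≡ 1 (mod 53) ✓
Thus |⟨42⟩| = ord(42) = 13.
[(Z/53Z)^× : ⟨42⟩] = 52/13 = 4.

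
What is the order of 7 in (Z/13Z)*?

The order of 7 must divide φ(13) = 13 − 1 = 12 = 2^2 · 3.
Divisors of 12: 1, 2, 3, 4, 6, 12.
Check 7^d mod 13 for each divisor in increasing order:
7^1 ≡ 7
7^2 ≡ 10
7^3 ≡ 5
7^4 ≡ 9
7^6 ≡ 12
7^12 ≡ 1
Hence ord(7) = 12.

12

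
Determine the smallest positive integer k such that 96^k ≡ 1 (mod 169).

52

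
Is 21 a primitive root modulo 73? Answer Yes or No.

φ(73) = 73 − 1 = 72 = 2^3 · 3^2.
An element g generates (Z/73Z)^× iff g^(72/q) ≢ 1 (mod 73) for each prime q ∈ {2, 3}.
21^36 ≡ 72 (mod 73)  [q = 2: ≢ 1 ✓]
21^24 ≡ 1 (mod 73)  [q = 3: ≡ 1 ✗]
Since 21^24 ≡ 1, the order of 21 divides 24 < 72, so 21 is not a primitive root.

No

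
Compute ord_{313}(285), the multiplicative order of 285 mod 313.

312

Since 285 ∈ (Z/313Z)^×, its order divides φ(313) = 313 − 1 = 312 = 2^3 · 3 · 13.
Divisors of 312: 1, 2, 3, 4, 6, 8, 12, 13, 24, 26, 39, 52, 78, 104, 156, 312.
Compute 285^d (mod 313) for the divisors d until we hit 1:
285^1 ≡ 285 (mod 313)
285^2 ≡ 158 (mod 313)
285^3 ≡ 271 (mod 313)
285^4 ≡ 237 (mod 313)
285^6 ≡ 199 (mod 313)
285^8 ≡ 142 (mod 313)
285^12 ≡ 163 (mod 313)
285^13 ≡ 131 (mod 313)
285^24 ≡ 277 (mod 313)
285^26 ≡ 259 (mod 313)
285^39 ≡ 125 (mod 313)
285^52 ≡ 99 (mod 313)
285^78 ≡ 288 (mod 313)
285^104 ≡ 98 (mod 313)
285^156 ≡ 312 (mod 313)
285^312 ≡ 1 (mod 313) ✓
So ord_313(285) = 312.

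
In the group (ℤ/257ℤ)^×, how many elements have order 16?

φ(257) = 257 − 1 = 256 = 2^8.
In a cyclic group of order 256, there are φ(d) elements of order d for each divisor d of 256, and zero for non-divisors.
16 = 2^4 divides 256, and φ(16) = 8.

8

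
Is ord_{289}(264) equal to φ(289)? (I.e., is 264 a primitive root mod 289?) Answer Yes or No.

φ(289) = φ(17^2) = 17·(17−1) = 272 = 2^4 · 17.
264 is a primitive root mod 289 iff 264^(φ(289)/q) ≢ 1 for every prime q | φ(289), i.e. q ∈ {2, 17}.
264^136 ≡ 1 (mod 289)  [q = 2: ≡ 1 ✗]
264^16 ≡ 120 (mod 289)  [q = 17: ≢ 1 ✓]
Since 264^136 ≡ 1, the order of 264 divides 136 < 272, so 264 is not a primitive root.

No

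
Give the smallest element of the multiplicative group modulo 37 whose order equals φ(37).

φ(37) = 37 − 1 = 36 = 2^2 · 3^2.
Test candidates g = 2, 3, … against the prime factors q ∈ {2, 3} of φ(37): g is a generator iff g^(36/q) ≢ 1 for every such q.
g = 2: 2^18 ≡ 36; 2^12 ≡ 26 — none is 1, so 2 is a primitive root.
Hence the least primitive root of 37 is 2.

2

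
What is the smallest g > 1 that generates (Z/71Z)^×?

7

φ(71) = 71 − 1 = 70 = 2 · 5 · 7.
Test candidates g = 2, 3, … against the prime factors q ∈ {2, 5, 7} of φ(71): g is a generator iff g^(70/q) ≢ 1 for every such q.
g = 2: 2^35 ≡ 1 — hits 1, so not a primitive root.
g = 3: 3^35 ≡ 1 — hits 1, so not a primitive root.
g = 4: 4^35 ≡ 1 — hits 1, so not a primitive root.
g = 5: 5^35 ≡ 1 — hits 1, so not a primitive root.
g = 6: 6^35 ≡ 1 — hits 1, so not a primitive root.
g = 7: 7^35 ≡ 70; 7^14 ≡ 54; 7^10 ≡ 45 — none is 1, so 7 is a primitive root.
So 7 is the smallest generator of (Z/71Z)^×.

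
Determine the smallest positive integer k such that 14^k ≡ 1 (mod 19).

ord(14) | φ(19) = 19 − 1 = 18 = 2 · 3^2.
Divisors of 18: 1, 2, 3, 6, 9, 18.
Compute 14^d (mod 19) for the divisors d until we hit 1:
14^1 ≡ 14 (mod 19)
14^2 ≡ 6 (mod 19)
14^3 ≡ 8 (mod 19)
14^6 ≡ 7 (mod 19)
14^9 ≡ 18 (mod 19)
14^18 ≡ 1 (mod 19) ✓
Therefore the multiplicative order of 14 modulo 19 is 18.

18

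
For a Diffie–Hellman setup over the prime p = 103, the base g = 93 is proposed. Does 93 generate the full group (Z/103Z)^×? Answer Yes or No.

No

φ(103) = 103 − 1 = 102 = 2 · 3 · 17.
An element g generates (Z/103Z)^× iff g^(102/q) ≢ 1 (mod 103) for each prime q ∈ {2, 3, 17}.
93^51 ≡ 1 (mod 103)  [q = 2: ≡ 1 ✗]
93^34 ≡ 1 (mod 103)  [q = 3: ≡ 1 ✗]
93^6 ≡ 76 (mod 103)  [q = 17: ≢ 1 ✓]
Since 93^51 ≡ 1, the order of 93 divides 51 < 102, so 93 is not a primitive root.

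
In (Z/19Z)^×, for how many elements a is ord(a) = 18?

φ(19) = 19 − 1 = 18 = 2 · 3^2.
(Z/19Z)^× is cyclic (|G| = 18); a cyclic group of order m has exactly φ(d) elements of each order d | m, and none otherwise.
18 = 2 · 3^2 divides 18, and φ(18) = 6.

6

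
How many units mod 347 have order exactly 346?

φ(347) = 347 − 1 = 346 = 2 · 173.
(Z/347Z)^× is cyclic (|G| = 346); a cyclic group of order m has exactly φ(d) elements of each order d | m, and none otherwise.
346 = 2 · 173 divides 346, and φ(346) = 172.

172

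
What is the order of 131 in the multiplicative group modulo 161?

66

Since 131 ∈ (Z/161Z)^×, its order divides φ(161) = φ(7·23) = (7−1)·(23−1) = 6·22 = 132 = 2^2 · 3 · 11.
Divisors of 132: 1, 2, 3, 4, 6, 11, 12, 22, 33, 44, 66, 132.
Check 131^d mod 161 for each divisor in increasing order:
131^1 ≡ 131 (mod 161)
131^2 ≡ 95 (mod 161)
131^3 ≡ 48 (mod 161)
131^4 ≡ 9 (mod 161)
131^6 ≡ 50 (mod 161)
131^11 ≡ 24 (mod 161)
131^12 ≡ 85 (mod 161)
131^22 ≡ 93 (mod 161)
131^33 ≡ 139 (mod 161)
131^44 ≡ 116 (mod 161)
131^66 ≡ 1 (mod 161) ✓
The smallest such exponent is 66, so the order of 131 is 66.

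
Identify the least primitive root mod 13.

φ(13) = 13 − 1 = 12 = 2^2 · 3.
g is a primitive root iff g^(12/q) ≢ 1 (mod 13) for each prime q ∈ {2, 3}.
g = 2: 2^6 ≡ 12; 2^4 ≡ 3 — none is 1, so 2 is a primitive root.
So 2 is the smallest generator of (Z/13Z)^×.

2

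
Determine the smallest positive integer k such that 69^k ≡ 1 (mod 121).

55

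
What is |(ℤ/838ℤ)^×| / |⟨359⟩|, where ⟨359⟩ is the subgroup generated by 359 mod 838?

Since 359 ∈ (Z/838Z)^×, its order divides φ(838) = φ(2)·φ(419) = 1·418 = 418 = 2 · 11 · 19.
Divisors of 418: 1, 2, 11, 19, 22, 38, 209, 418.
Check 359^d mod 838 for each divisor in increasing order:
359^1 ≡ 359 (mod 838)
359^2 ≡ 667 (mod 838)
359^11 ≡ 639 (mod 838)
359^19 ≡ 837 (mod 838)
359^22 ≡ 215 (mod 838)
359^38 ≡ 1 (mod 838) ✓
The order of 359 is 38, so the subgroup it generates has 38 elements.
Index = |(Z/838Z)^×| / |⟨359⟩| = 418 / 38 = 11.

11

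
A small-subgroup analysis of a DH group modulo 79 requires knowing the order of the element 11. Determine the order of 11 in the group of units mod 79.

39

Since 11 ∈ (Z/79Z)^×, its order divides φ(79) = 79 − 1 = 78 = 2 · 3 · 13.
Divisors of 78: 1, 2, 3, 6, 13, 26, 39, 78.
Test each divisor d:
11^1 ≡ 11
11^2 ≡ 42
11^3 ≡ 67
11^6 ≡ 65
11^13 ≡ 23
11^26 ≡ 55
11^39 ≡ 1
So ord_79(11) = 39.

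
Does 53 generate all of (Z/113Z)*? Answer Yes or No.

φ(113) = 113 − 1 = 112 = 2^4 · 7.
53 is a primitive root mod 113 iff 53^(φ(113)/q) ≢ 1 for every prime q | φ(113), i.e. q ∈ {2, 7}.
53^56 ≡ 1 (mod 113)  [q = 2: ≡ 1 ✗]
53^16 ≡ 16 (mod 113)  [q = 7: ≢ 1 ✓]
Since 53^56 ≡ 1, the order of 53 divides 56 < 112, so 53 is not a primitive root.

No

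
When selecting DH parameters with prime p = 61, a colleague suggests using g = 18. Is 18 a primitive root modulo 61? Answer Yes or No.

Yes

φ(61) = 61 − 1 = 60 = 2^2 · 3 · 5.
An element g generates (Z/61Z)^× iff g^(60/q) ≢ 1 (mod 61) for each prime q ∈ {2, 3, 5}.
18^30 ≡ 60 (mod 61)  [q = 2: ≢ 1 ✓]
18^20 ≡ 47 (mod 61)  [q = 3: ≢ 1 ✓]
18^12 ≡ 58 (mod 61)  [q = 5: ≢ 1 ✓]
Every test exponent gives a nontrivial residue, hence 18 generates the full group.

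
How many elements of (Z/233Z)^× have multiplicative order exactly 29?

φ(233) = 233 − 1 = 232 = 2^3 · 29.
Since (Z/233Z)^× is cyclic of order 232, the number of elements of order d is φ(d) when d | 232 and 0 otherwise.
29 | 232, and φ(29) = 29 − 1 = 28.

28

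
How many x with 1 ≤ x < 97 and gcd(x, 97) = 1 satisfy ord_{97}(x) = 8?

4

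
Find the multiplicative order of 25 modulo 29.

7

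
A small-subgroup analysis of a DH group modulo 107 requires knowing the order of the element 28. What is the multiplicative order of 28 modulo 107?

106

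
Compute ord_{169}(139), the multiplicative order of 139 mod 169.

39

By Lagrange's theorem, ord_169(139) divides φ(169) = φ(13^2) = 13·(13−1) = 156 = 2^2 · 3 · 13.
Divisors of 156: 1, 2, 3, 4, 6, 12, 13, 26, 39, 52, 78, 156.
Check 139^d mod 169 for each divisor in increasing order:
139^1 ≡ 139 (mod 169)
139^2 ≡ 55 (mod 169)
139^3 ≡ 40 (mod 169)
139^4 ≡ 152 (mod 169)
139^6 ≡ 79 (mod 169)
139^12 ≡ 157 (mod 169)
139^13 ≡ 22 (mod 169)
139^26 ≡ 146 (mod 169)
139^39 ≡ 1 (mod 169) ✓
So ord_169(139) = 39.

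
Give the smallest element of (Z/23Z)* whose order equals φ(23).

5

φ(23) = 23 − 1 = 22 = 2 · 11.
g is a primitive root iff g^(22/q) ≢ 1 (mod 23) for each prime q ∈ {2, 11}.
g = 2: 2^11 ≡ 1 — hits 1, so not a primitive root.
g = 3: 3^11 ≡ 1 — hits 1, so not a primitive root.
g = 4: 4^11 ≡ 1 — hits 1, so not a primitive root.
g = 5: 5^11 ≡ 22; 5^2 ≡ 2 — none is 1, so 5 is a primitive root.
Hence the least primitive root of 23 is 5.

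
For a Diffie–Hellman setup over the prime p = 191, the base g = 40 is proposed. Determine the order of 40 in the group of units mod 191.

ord(40) | φ(191) = 191 − 1 = 190 = 2 · 5 · 19.
Divisors of 190: 1, 2, 5, 10, 19, 38, 95, 190.
Evaluate successive powers at the divisors of 190:
40^1 ≡ 40 (mod 191)
40^2 ≡ 72 (mod 191)
40^5 ≡ 125 (mod 191)
40^10 ≡ 154 (mod 191)
40^19 ≡ 39 (mod 191)
40^38 ≡ 184 (mod 191)
40^95 ≡ 1 (mod 191) ✓
The smallest such exponent is 95, so the order of 40 is 95.

95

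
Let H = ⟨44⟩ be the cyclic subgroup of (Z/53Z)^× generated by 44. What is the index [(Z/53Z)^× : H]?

4

The order of 44 must divide φ(53) = 53 − 1 = 52 = 2^2 · 13.
Divisors of 52: 1, 2, 4, 13, 26, 52.
Compute 44^d (mod 53) for the divisors d until we hit 1:
44^1 ≡ 44 (mod 53)
44^2 ≡ 28 (mod 53)
44^4 ≡ 42 (mod 53)
44^13 ≡ 1 (mod 53) ✓
So ord_53(44) = 13, hence |⟨44⟩| = 13.
[(Z/53Z)^× : ⟨44⟩] = 52/13 = 4.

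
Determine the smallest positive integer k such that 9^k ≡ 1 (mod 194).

24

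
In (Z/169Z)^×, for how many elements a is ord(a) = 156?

φ(169) = φ(13^2) = 13·(13−1) = 156 = 2^2 · 3 · 13.
Since (Z/169Z)^× is cyclic of order 156, the number of elements of order d is φ(d) when d | 156 and 0 otherwise.
156 = 2^2 · 3 · 13 divides 156, and φ(156) = 48.

48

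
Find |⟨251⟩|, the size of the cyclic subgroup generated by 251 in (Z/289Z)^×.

The order of 251 must divide φ(289) = φ(17^2) = 17·(17−1) = 272 = 2^4 · 17.
Divisors of 272: 1, 2, 4, 8, 16, 17, 34, 68, 136, 272.
Check 251^d mod 289 for each divisor in increasing order:
251^1 ≡ 251
251^2 ≡ 288
251^4 ≡ 1
Therefore the multiplicative order of 251 modulo 289 is 4.

4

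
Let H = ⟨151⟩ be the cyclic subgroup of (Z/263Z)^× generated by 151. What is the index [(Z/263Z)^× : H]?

2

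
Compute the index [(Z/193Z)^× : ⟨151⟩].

ord(151) | φ(193) = 193 − 1 = 192 = 2^6 · 3.
Divisors of 192: 1, 2, 3, 4, 6, 8, 12, 16, 24, 32, 48, 64, 96, 192.
Compute 151^d (mod 193) for the divisors d until we hit 1:
151^1 ≡ 151 (mod 193)
151^2 ≡ 27 (mod 193)
151^3 ≡ 24 (mod 193)
151^4 ≡ 150 (mod 193)
151^6 ≡ 190 (mod 193)
151^8 ≡ 112 (mod 193)
151^12 ≡ 9 (mod 193)
151^16 ≡ 192 (mod 193)
151^24 ≡ 81 (mod 193)
151^32 ≡ 1 (mod 193) ✓
Thus |⟨151⟩| = ord(151) = 32.
Index = |(Z/193Z)^×| / |⟨151⟩| = 192 / 32 = 6.

6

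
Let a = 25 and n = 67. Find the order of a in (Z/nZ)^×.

Since 25 ∈ (Z/67Z)^×, its order divides φ(67) = 67 − 1 = 66 = 2 · 3 · 11.
Divisors of 66: 1, 2, 3, 6, 11, 22, 33, 66.
Compute 25^d (mod 67) for the divisors d until we hit 1:
25^1 ≡ 25 (mod 67)
25^2 ≡ 22 (mod 67)
25^3 ≡ 14 (mod 67)
25^6 ≡ 62 (mod 67)
25^11 ≡ 1 (mod 67) ✓
Hence ord(25) = 11.

11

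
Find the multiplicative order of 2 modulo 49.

21

By Lagrange's theorem, ord_49(2) divides φ(49) = φ(7^2) = 7·(7−1) = 42 = 2 · 3 · 7.
Divisors of 42: 1, 2, 3, 6, 7, 14, 21, 42.
Check 2^d mod 49 for each divisor in increasing order:
2^1 ≡ 2
2^2 ≡ 4
2^3 ≡ 8
2^6 ≡ 15
2^7 ≡ 30
2^14 ≡ 18
2^21 ≡ 1
The smallest such exponent is 21, so the order of 2 is 21.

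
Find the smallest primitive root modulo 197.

φ(197) = 197 − 1 = 196 = 2^2 · 7^2.
Test candidates g = 2, 3, … against the prime factors q ∈ {2, 7} of φ(197): g is a generator iff g^(196/q) ≢ 1 for every such q.
g = 2: 2^98 ≡ 196; 2^28 ≡ 104 — none is 1, so 2 is a primitive root.
The smallest primitive root modulo 197 is 2.

2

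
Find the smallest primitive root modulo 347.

2

φ(347) = 347 − 1 = 346 = 2 · 173.
Test candidates g = 2, 3, … against the prime factors q ∈ {2, 173} of φ(347): g is a generator iff g^(346/q) ≢ 1 for every such q.
g = 2: 2^173 ≡ 346; 2^2 ≡ 4 — none is 1, so 2 is a primitive root.
Hence the least primitive root of 347 is 2.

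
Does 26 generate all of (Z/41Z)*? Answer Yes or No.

φ(41) = 41 − 1 = 40 = 2^3 · 5.
Test 26^(40/q) mod 41 for each prime factor q of 40:
26^20 ≡ 40 (mod 41)  [q = 2: ≢ 1 ✓]
26^8 ≡ 18 (mod 41)  [q = 5: ≢ 1 ✓]
All checks pass, so 26 has order 40 and is a primitive root modulo 41.

Yes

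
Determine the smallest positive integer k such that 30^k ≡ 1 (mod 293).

The order of 30 must divide φ(293) = 293 − 1 = 292 = 2^2 · 73.
Divisors of 292: 1, 2, 4, 73, 146, 292.
Evaluate successive powers at the divisors of 292:
30^1 ≡ 30 (mod 293)
30^2 ≡ 21 (mod 293)
30^4 ≡ 148 (mod 293)
30^73 ≡ 155 (mod 293)
30^146 ≡ 292 (mod 293)
30^292 ≡ 1 (mod 293) ✓
Hence ord(30) = 292.

292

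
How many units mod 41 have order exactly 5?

φ(41) = 41 − 1 = 40 = 2^3 · 5.
(Z/41Z)^× is cyclic (|G| = 40); a cyclic group of order m has exactly φ(d) elements of each order d | m, and none otherwise.
5 | 40, and φ(5) = 5 − 1 = 4.

4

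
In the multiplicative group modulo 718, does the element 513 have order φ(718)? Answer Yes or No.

Yes

φ(718) = φ(2)·φ(359) = 1·358 = 358 = 2 · 179.
Test 513^(358/q) mod 718 for each prime factor q of 358:
513^179 ≡ 717 (mod 718)  [q = 2: ≢ 1 ✓]
513^2 ≡ 381 (mod 718)  [q = 179: ≢ 1 ✓]
All checks pass, so 513 has order 358 and is a primitive root modulo 718.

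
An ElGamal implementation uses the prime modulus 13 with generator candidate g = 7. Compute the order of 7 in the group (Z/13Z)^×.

ord(7) | φ(13) = 13 − 1 = 12 = 2^2 · 3.
Divisors of 12: 1, 2, 3, 4, 6, 12.
Evaluate successive powers at the divisors of 12:
7^1 ≡ 7
7^2 ≡ 10
7^3 ≡ 5
7^4 ≡ 9
7^6 ≡ 12
7^12 ≡ 1
The smallest such exponent is 12, so the order of 7 is 12.

12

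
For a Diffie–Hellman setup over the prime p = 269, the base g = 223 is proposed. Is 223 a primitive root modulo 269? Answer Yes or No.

φ(269) = 269 − 1 = 268 = 2^2 · 67.
Test 223^(268/q) mod 269 for each prime factor q of 268:
223^134 ≡ 268 (mod 269)  [q = 2: ≢ 1 ✓]
223^4 ≡ 220 (mod 269)  [q = 67: ≢ 1 ✓]
All checks pass, so 223 has order 268 and is a primitive root modulo 269.

Yes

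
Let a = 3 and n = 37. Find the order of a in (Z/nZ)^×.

18

ord(3) | φ(37) = 37 − 1 = 36 = 2^2 · 3^2.
Divisors of 36: 1, 2, 3, 4, 6, 9, 12, 18, 36.
Evaluate successive powers at the divisors of 36:
3^1 ≡ 3
3^2 ≡ 9
3^3 ≡ 27
3^4 ≡ 7
3^6 ≡ 26
3^9 ≡ 36
3^12 ≡ 10
3^18 ≡ 1
Hence ord(3) = 18.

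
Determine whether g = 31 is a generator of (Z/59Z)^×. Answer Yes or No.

φ(59) = 59 − 1 = 58 = 2 · 29.
31 is a primitive root mod 59 iff 31^(φ(59)/q) ≢ 1 for every prime q | φ(59), i.e. q ∈ {2, 29}.
31^29 ≡ 58 (mod 59)  [q = 2: ≢ 1 ✓]
31^2 ≡ 17 (mod 59)  [q = 29: ≢ 1 ✓]
None equal 1, so ord_59(31) = 58: 31 is a primitive root.

Yes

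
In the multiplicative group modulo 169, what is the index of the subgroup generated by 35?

ord(35) | φ(169) = φ(13^2) = 13·(13−1) = 156 = 2^2 · 3 · 13.
Divisors of 156: 1, 2, 3, 4, 6, 12, 13, 26, 39, 52, 78, 156.
Compute 35^d (mod 169) for the divisors d until we hit 1:
35^1 ≡ 35
35^2 ≡ 42
35^3 ≡ 118
35^4 ≡ 74
35^6 ≡ 66
35^12 ≡ 131
35^13 ≡ 22
35^26 ≡ 146
35^39 ≡ 1
So ord_169(35) = 39, hence |⟨35⟩| = 39.
[(Z/169Z)^× : ⟨35⟩] = 156/39 = 4.

4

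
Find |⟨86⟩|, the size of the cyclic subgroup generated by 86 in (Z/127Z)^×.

The order of 86 must divide φ(127) = 127 − 1 = 126 = 2 · 3^2 · 7.
Divisors of 126: 1, 2, 3, 6, 7, 9, 14, 18, 21, 42, 63, 126.
Test each divisor d:
86^1 ≡ 86
86^2 ≡ 30
86^3 ≡ 40
86^6 ≡ 76
86^7 ≡ 59
86^9 ≡ 119
86^14 ≡ 52
86^18 ≡ 64
86^21 ≡ 20
86^42 ≡ 19
86^63 ≡ 126
86^126 ≡ 1
Hence ord(86) = 126.

126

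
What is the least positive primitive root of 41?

φ(41) = 41 − 1 = 40 = 2^3 · 5.
Test candidates g = 2, 3, … against the prime factors q ∈ {2, 5} of φ(41): g is a generator iff g^(40/q) ≢ 1 for every such q.
g = 2: 2^20 ≡ 1 — hits 1, so not a primitive root.
g = 3: 3^20 ≡ 40; 3^8 ≡ 1 — hits 1, so not a primitive root.
g = 4: 4^20 ≡ 1 — hits 1, so not a primitive root.
g = 5: 5^20 ≡ 1 — hits 1, so not a primitive root.
g = 6: 6^20 ≡ 40; 6^8 ≡ 10 — none is 1, so 6 is a primitive root.
The smallest primitive root modulo 41 is 6.

6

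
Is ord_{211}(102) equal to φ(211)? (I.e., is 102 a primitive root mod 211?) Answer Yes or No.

φ(211) = 211 − 1 = 210 = 2 · 3 · 5 · 7.
Test 102^(210/q) mod 211 for each prime factor q of 210:
102^105 ≡ 210 (mod 211)  [q = 2: ≢ 1 ✓]
102^70 ≡ 1 (mod 211)  [q = 3: ≡ 1 ✗]
102^42 ≡ 188 (mod 211)  [q = 5: ≢ 1 ✓]
102^30 ≡ 199 (mod 211)  [q = 7: ≢ 1 ✓]
The check at q = 3 fails, so 102 generates a proper subgroup.

No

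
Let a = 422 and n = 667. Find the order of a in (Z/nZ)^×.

By Lagrange's theorem, ord_667(422) divides φ(667) = φ(23·29) = (23−1)·(29−1) = 22·28 = 616 = 2^3 · 7 · 11.
Divisors of 616: 1, 2, 4, 7, 8, 11, 14, 22, 28, 44, 56, 77, 88, 154, 308, 616.
Compute 422^d (mod 667) for the divisors d until we hit 1:
422^1 ≡ 422 (mod 667)
422^2 ≡ 662 (mod 667)
422^4 ≡ 25 (mod 667)
422^7 ≡ 610 (mod 667)
422^8 ≡ 625 (mod 667)
422^11 ≡ 576 (mod 667)
422^14 ≡ 581 (mod 667)
422^22 ≡ 277 (mod 667)
422^28 ≡ 59 (mod 667)
422^44 ≡ 24 (mod 667)
422^56 ≡ 146 (mod 667)
422^77 ≡ 1 (mod 667) ✓
Hence ord(422) = 77.

77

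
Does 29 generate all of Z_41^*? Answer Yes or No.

φ(41) = 41 − 1 = 40 = 2^3 · 5.
An element g generates (Z/41Z)^× iff g^(40/q) ≢ 1 (mod 41) for each prime q ∈ {2, 5}.
29^20 ≡ 40 (mod 41)  [q = 2: ≢ 1 ✓]
29^8 ≡ 18 (mod 41)  [q = 5: ≢ 1 ✓]
All checks pass, so 29 has order 40 and is a primitive root modulo 41.

Yes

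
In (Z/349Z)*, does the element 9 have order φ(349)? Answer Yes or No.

No

φ(349) = 349 − 1 = 348 = 2^2 · 3 · 29.
An element g generates (Z/349Z)^× iff g^(348/q) ≢ 1 (mod 349) for each prime q ∈ {2, 3, 29}.
9^174 ≡ 1 (mod 349)  [q = 2: ≡ 1 ✗]
9^116 ≡ 226 (mod 349)  [q = 3: ≢ 1 ✓]
9^12 ≡ 67 (mod 349)  [q = 29: ≢ 1 ✓]
Since 9^174 ≡ 1, the order of 9 divides 174 < 348, so 9 is not a primitive root.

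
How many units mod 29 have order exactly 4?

2

φ(29) = 29 − 1 = 28 = 2^2 · 7.
Since (Z/29Z)^× is cyclic of order 28, the number of elements of order d is φ(d) when d | 28 and 0 otherwise.
4 = 2^2 divides 28, and φ(4) = 2.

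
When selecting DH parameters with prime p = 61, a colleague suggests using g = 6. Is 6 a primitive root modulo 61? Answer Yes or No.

φ(61) = 61 − 1 = 60 = 2^2 · 3 · 5.
6 is a primitive root mod 61 iff 6^(φ(61)/q) ≢ 1 for every prime q | φ(61), i.e. q ∈ {2, 3, 5}.
6^30 ≡ 60 (mod 61)  [q = 2: ≢ 1 ✓]
6^20 ≡ 47 (mod 61)  [q = 3: ≢ 1 ✓]
6^12 ≡ 20 (mod 61)  [q = 5: ≢ 1 ✓]
All checks pass, so 6 has order 60 and is a primitive root modulo 61.

Yes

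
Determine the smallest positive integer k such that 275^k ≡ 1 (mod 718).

ord(275) | φ(718) = φ(2)·φ(359) = 1·358 = 358 = 2 · 179.
Divisors of 358: 1, 2, 179, 358.
Evaluate successive powers at the divisors of 358:
275^1 ≡ 275
275^2 ≡ 235
275^179 ≡ 1
So ord_718(275) = 179.

179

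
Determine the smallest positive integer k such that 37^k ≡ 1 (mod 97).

By Lagrange's theorem, ord_97(37) divides φ(97) = 97 − 1 = 96 = 2^5 · 3.
Divisors of 96: 1, 2, 3, 4, 6, 8, 12, 16, 24, 32, 48, 96.
Test each divisor d:
37^1 ≡ 37 (mod 97)
37^2 ≡ 11 (mod 97)
37^3 ≡ 19 (mod 97)
37^4 ≡ 24 (mod 97)
37^6 ≡ 70 (mod 97)
37^8 ≡ 91 (mod 97)
37^12 ≡ 50 (mod 97)
37^16 ≡ 36 (mod 97)
37^24 ≡ 75 (mod 97)
37^32 ≡ 35 (mod 97)
37^48 ≡ 96 (mod 97)
37^96 ≡ 1 (mod 97) ✓
Therefore the multiplicative order of 37 modulo 97 is 96.

96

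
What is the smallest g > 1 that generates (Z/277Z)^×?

φ(277) = 277 − 1 = 276 = 2^2 · 3 · 23.
Test candidates g = 2, 3, … against the prime factors q ∈ {2, 3, 23} of φ(277): g is a generator iff g^(276/q) ≢ 1 for every such q.
g = 2: 2^138 ≡ 276; 2^92 ≡ 1 — hits 1, so not a primitive root.
g = 3: 3^138 ≡ 1 — hits 1, so not a primitive root.
g = 4: 4^138 ≡ 1 — hits 1, so not a primitive root.
g = 5: 5^138 ≡ 276; 5^92 ≡ 116; 5^12 ≡ 27 — none is 1, so 5 is a primitive root.
So 5 is the smallest generator of (Z/277Z)^×.

5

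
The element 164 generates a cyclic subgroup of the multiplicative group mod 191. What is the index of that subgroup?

1

By Lagrange's theorem, ord_191(164) divides φ(191) = 191 − 1 = 190 = 2 · 5 · 19.
Divisors of 190: 1, 2, 5, 10, 19, 38, 95, 190.
Evaluate successive powers at the divisors of 190:
164^1 ≡ 164 (mod 191)
164^2 ≡ 156 (mod 191)
164^5 ≡ 159 (mod 191)
164^10 ≡ 69 (mod 191)
164^19 ≡ 142 (mod 191)
164^38 ≡ 109 (mod 191)
164^95 ≡ 190 (mod 191)
164^190 ≡ 1 (mod 191) ✓
So ord_191(164) = 190, hence |⟨164⟩| = 190.
[(Z/191Z)^× : ⟨164⟩] = 190/190 = 1.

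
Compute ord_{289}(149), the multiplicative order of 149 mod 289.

Since 149 ∈ (Z/289Z)^×, its order divides φ(289) = φ(17^2) = 17·(17−1) = 272 = 2^4 · 17.
Divisors of 272: 1, 2, 4, 8, 16, 17, 34, 68, 136, 272.
Evaluate successive powers at the divisors of 272:
149^1 ≡ 149 (mod 289)
149^2 ≡ 237 (mod 289)
149^4 ≡ 103 (mod 289)
149^8 ≡ 205 (mod 289)
149^16 ≡ 120 (mod 289)
149^17 ≡ 251 (mod 289)
149^34 ≡ 288 (mod 289)
149^68 ≡ 1 (mod 289) ✓
The smallest such exponent is 68, so the order of 149 is 68.

68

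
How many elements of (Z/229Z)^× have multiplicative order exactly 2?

1

φ(229) = 229 − 1 = 228 = 2^2 · 3 · 19.
Since (Z/229Z)^× is cyclic of order 228, the number of elements of order d is φ(d) when d | 228 and 0 otherwise.
2 | 228, and φ(2) = 2 − 1 = 1.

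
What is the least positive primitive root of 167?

5

φ(167) = 167 − 1 = 166 = 2 · 83.
g is a primitive root iff g^(166/q) ≢ 1 (mod 167) for each prime q ∈ {2, 83}.
g = 2: 2^83 ≡ 1 — hits 1, so not a primitive root.
g = 3: 3^83 ≡ 1 — hits 1, so not a primitive root.
g = 4: 4^83 ≡ 1 — hits 1, so not a primitive root.
g = 5: 5^83 ≡ 166; 5^2 ≡ 25 — none is 1, so 5 is a primitive root.
Hence the least primitive root of 167 is 5.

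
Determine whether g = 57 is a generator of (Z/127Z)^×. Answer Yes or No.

φ(127) = 127 − 1 = 126 = 2 · 3^2 · 7.
An element g generates (Z/127Z)^× iff g^(126/q) ≢ 1 (mod 127) for each prime q ∈ {2, 3, 7}.
57^63 ≡ 126 (mod 127)  [q = 2: ≢ 1 ✓]
57^42 ≡ 107 (mod 127)  [q = 3: ≢ 1 ✓]
57^18 ≡ 4 (mod 127)  [q = 7: ≢ 1 ✓]
Every test exponent gives a nontrivial residue, hence 57 generates the full group.

Yes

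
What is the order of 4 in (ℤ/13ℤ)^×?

ord(4) | φ(13) = 13 − 1 = 12 = 2^2 · 3.
Divisors of 12: 1, 2, 3, 4, 6, 12.
Evaluate successive powers at the divisors of 12:
4^1 ≡ 4 (mod 13)
4^2 ≡ 3 (mod 13)
4^3 ≡ 12 (mod 13)
4^4 ≡ 9 (mod 13)
4^6 ≡ 1 (mod 13) ✓
Hence ord(4) = 6.

6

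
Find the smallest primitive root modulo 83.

φ(83) = 83 − 1 = 82 = 2 · 41.
g is a primitive root iff g^(82/q) ≢ 1 (mod 83) for each prime q ∈ {2, 41}.
g = 2: 2^41 ≡ 82; 2^2 ≡ 4 — none is 1, so 2 is a primitive root.
Hence the least primitive root of 83 is 2.

2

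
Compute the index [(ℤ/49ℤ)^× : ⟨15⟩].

ord(15) | φ(49) = φ(7^2) = 7·(7−1) = 42 = 2 · 3 · 7.
Divisors of 42: 1, 2, 3, 6, 7, 14, 21, 42.
Compute 15^d (mod 49) for the divisors d until we hit 1:
15^1 ≡ 15 (mod 49)
15^2 ≡ 29 (mod 49)
15^3 ≡ 43 (mod 49)
15^6 ≡ 36 (mod 49)
15^7 ≡ 1 (mod 49) ✓
So ord_49(15) = 7, hence |⟨15⟩| = 7.
Index = |(Z/49Z)^×| / |⟨15⟩| = 42 / 7 = 6.

6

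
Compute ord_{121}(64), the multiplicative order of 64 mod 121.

55

Since 64 ∈ (Z/121Z)^×, its order divides φ(121) = φ(11^2) = 11·(11−1) = 110 = 2 · 5 · 11.
Divisors of 110: 1, 2, 5, 10, 11, 22, 55, 110.
Check 64^d mod 121 for each divisor in increasing order:
64^1 ≡ 64 (mod 121)
64^2 ≡ 103 (mod 121)
64^5 ≡ 45 (mod 121)
64^10 ≡ 89 (mod 121)
64^11 ≡ 9 (mod 121)
64^22 ≡ 81 (mod 121)
64^55 ≡ 1 (mod 121) ✓
The smallest such exponent is 55, so the order of 64 is 55.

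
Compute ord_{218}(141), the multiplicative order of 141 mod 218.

By Lagrange's theorem, ord_218(141) divides φ(218) = φ(2)·φ(109) = 1·108 = 108 = 2^2 · 3^3.
Divisors of 108: 1, 2, 3, 4, 6, 9, 12, 18, 27, 36, 54, 108.
Evaluate successive powers at the divisors of 108:
141^1 ≡ 141
141^2 ≡ 43
141^3 ≡ 177
141^4 ≡ 105
141^6 ≡ 155
141^9 ≡ 185
141^12 ≡ 45
141^18 ≡ 217
141^27 ≡ 33
141^36 ≡ 1
Hence ord(141) = 36.

36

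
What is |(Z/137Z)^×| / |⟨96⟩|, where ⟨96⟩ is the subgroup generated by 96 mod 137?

17

By Lagrange's theorem, ord_137(96) divides φ(137) = 137 − 1 = 136 = 2^3 · 17.
Divisors of 136: 1, 2, 4, 8, 17, 34, 68, 136.
Test each divisor d:
96^1 ≡ 96
96^2 ≡ 37
96^4 ≡ 136
96^8 ≡ 1
The order of 96 is 8, so the subgroup it generates has 8 elements.
Index = |(Z/137Z)^×| / |⟨96⟩| = 136 / 8 = 17.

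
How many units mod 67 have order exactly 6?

2

φ(67) = 67 − 1 = 66 = 2 · 3 · 11.
In a cyclic group of order 66, there are φ(d) elements of order d for each divisor d of 66, and zero for non-divisors.
6 = 2 · 3 divides 66, and φ(6) = 2.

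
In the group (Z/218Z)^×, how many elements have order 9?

φ(218) = φ(2)·φ(109) = 1·108 = 108 = 2^2 · 3^3.
(Z/218Z)^× is cyclic (|G| = 108); a cyclic group of order m has exactly φ(d) elements of each order d | m, and none otherwise.
9 = 3^2 divides 108, and φ(9) = 6.

6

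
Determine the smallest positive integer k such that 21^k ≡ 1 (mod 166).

The order of 21 must divide φ(166) = φ(2)·φ(83) = 1·82 = 82 = 2 · 41.
Divisors of 82: 1, 2, 41, 82.
Compute 21^d (mod 166) for the divisors d until we hit 1:
21^1 ≡ 21
21^2 ≡ 109
21^41 ≡ 1
Hence ord(21) = 41.

41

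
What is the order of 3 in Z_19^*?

18

ord(3) | φ(19) = 19 − 1 = 18 = 2 · 3^2.
Divisors of 18: 1, 2, 3, 6, 9, 18.
Check 3^d mod 19 for each divisor in increasing order:
3^1 ≡ 3
3^2 ≡ 9
3^3 ≡ 8
3^6 ≡ 7
3^9 ≡ 18
3^18 ≡ 1
So ord_19(3) = 18.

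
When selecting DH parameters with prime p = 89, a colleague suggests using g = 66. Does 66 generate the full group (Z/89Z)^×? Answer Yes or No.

Yes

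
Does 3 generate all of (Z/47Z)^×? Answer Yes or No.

No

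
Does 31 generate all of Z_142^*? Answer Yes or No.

Yes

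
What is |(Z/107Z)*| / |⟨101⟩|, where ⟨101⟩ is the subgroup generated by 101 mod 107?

Since 101 ∈ (Z/107Z)^×, its order divides φ(107) = 107 − 1 = 106 = 2 · 53.
Divisors of 106: 1, 2, 53, 106.
Evaluate successive powers at the divisors of 106:
101^1 ≡ 101 (mod 107)
101^2 ≡ 36 (mod 107)
101^53 ≡ 1 (mod 107) ✓
Thus |⟨101⟩| = ord(101) = 53.
The index is φ(107) / ord(101) = 106 / 53 = 2.

2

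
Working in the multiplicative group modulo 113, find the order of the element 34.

112

Since 34 ∈ (Z/113Z)^×, its order divides φ(113) = 113 − 1 = 112 = 2^4 · 7.
Divisors of 112: 1, 2, 4, 7, 8, 14, 16, 28, 56, 112.
Compute 34^d (mod 113) for the divisors d until we hit 1:
34^1 ≡ 34 (mod 113)
34^2 ≡ 26 (mod 113)
34^4 ≡ 111 (mod 113)
34^7 ≡ 40 (mod 113)
34^8 ≡ 4 (mod 113)
34^14 ≡ 18 (mod 113)
34^16 ≡ 16 (mod 113)
34^28 ≡ 98 (mod 113)
34^56 ≡ 112 (mod 113)
34^112 ≡ 1 (mod 113) ✓
The smallest such exponent is 112, so the order of 34 is 112.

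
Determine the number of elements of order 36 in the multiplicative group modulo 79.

0

φ(79) = 79 − 1 = 78 = 2 · 3 · 13.
(Z/79Z)^× is cyclic (|G| = 78); a cyclic group of order m has exactly φ(d) elements of each order d | m, and none otherwise.
Since 36 ∤ 78, the count is 0.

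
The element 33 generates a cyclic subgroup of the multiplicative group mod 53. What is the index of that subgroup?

The order of 33 must divide φ(53) = 53 − 1 = 52 = 2^2 · 13.
Divisors of 52: 1, 2, 4, 13, 26, 52.
Check 33^d mod 53 for each divisor in increasing order:
33^1 ≡ 33
33^2 ≡ 29
33^4 ≡ 46
33^13 ≡ 23
33^26 ≡ 52
33^52 ≡ 1
So ord_53(33) = 52, hence |⟨33⟩| = 52.
[(Z/53Z)^× : ⟨33⟩] = 52/52 = 1.

1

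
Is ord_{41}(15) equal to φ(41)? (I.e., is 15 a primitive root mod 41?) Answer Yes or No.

Yes

φ(41) = 41 − 1 = 40 = 2^3 · 5.
Test 15^(40/q) mod 41 for each prime factor q of 40:
15^20 ≡ 40 (mod 41)  [q = 2: ≢ 1 ✓]
15^8 ≡ 18 (mod 41)  [q = 5: ≢ 1 ✓]
None equal 1, so ord_41(15) = 40: 15 is a primitive root.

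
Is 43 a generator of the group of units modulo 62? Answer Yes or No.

φ(62) = φ(2)·φ(31) = 1·30 = 30 = 2 · 3 · 5.
Test 43^(30/q) mod 62 for each prime factor q of 30:
43^15 ≡ 61 (mod 62)  [q = 2: ≢ 1 ✓]
43^10 ≡ 25 (mod 62)  [q = 3: ≢ 1 ✓]
43^6 ≡ 33 (mod 62)  [q = 5: ≢ 1 ✓]
None equal 1, so ord_62(43) = 30: 43 is a primitive root.

Yes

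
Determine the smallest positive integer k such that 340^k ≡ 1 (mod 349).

174

By Lagrange's theorem, ord_349(340) divides φ(349) = 349 − 1 = 348 = 2^2 · 3 · 29.
Divisors of 348: 1, 2, 3, 4, 6, 12, 29, 58, 87, 116, 174, 348.
Compute 340^d (mod 349) for the divisors d until we hit 1:
340^1 ≡ 340 (mod 349)
340^2 ≡ 81 (mod 349)
340^3 ≡ 318 (mod 349)
340^4 ≡ 279 (mod 349)
340^6 ≡ 263 (mod 349)
340^12 ≡ 67 (mod 349)
340^29 ≡ 123 (mod 349)
340^58 ≡ 122 (mod 349)
340^87 ≡ 348 (mod 349)
340^116 ≡ 226 (mod 349)
340^174 ≡ 1 (mod 349) ✓
So ord_349(340) = 174.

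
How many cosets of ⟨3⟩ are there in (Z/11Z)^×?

2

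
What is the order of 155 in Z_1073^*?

252

ord(155) | φ(1073) = φ(29·37) = (29−1)·(37−1) = 28·36 = 1008 = 2^4 · 3^2 · 7.
Divisors of 1008: 1, 2, 3, 4, 6, 7, 8, 9, 12, 14, 16, 18, 21, 24, 28, 36, 42, 48, 56, 63, 72, 84, 112, 126, 144, 168, 252, 336, 504, 1008.
Check 155^d mod 1073 for each divisor in increasing order:
155^1 ≡ 155
155^2 ≡ 419
155^3 ≡ 565
155^4 ≡ 662
155^6 ≡ 544
155^7 ≡ 626
155^8 ≡ 460
155^9 ≡ 482
155^12 ≡ 861
155^14 ≡ 231
155^16 ≡ 219
155^18 ≡ 556
155^21 ≡ 824
155^24 ≡ 951
155^28 ≡ 784
155^36 ≡ 112
155^42 ≡ 840
155^48 ≡ 935
155^56 ≡ 900
155^63 ≡ 75
155^72 ≡ 741
155^84 ≡ 639
155^112 ≡ 958
155^126 ≡ 260
155^144 ≡ 778
155^168 ≡ 581
155^252 ≡ 1
Therefore the multiplicative order of 155 modulo 1073 is 252.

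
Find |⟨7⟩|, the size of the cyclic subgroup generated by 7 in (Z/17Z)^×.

16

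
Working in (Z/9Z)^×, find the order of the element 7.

3

The order of 7 must divide φ(9) = φ(3^2) = 3·(3−1) = 6 = 2 · 3.
Divisors of 6: 1, 2, 3, 6.
Check 7^d mod 9 for each divisor in increasing order:
7^1 ≡ 7 (mod 9)
7^2 ≡ 4 (mod 9)
7^3 ≡ 1 (mod 9) ✓
Therefore the multiplicative order of 7 modulo 9 is 3.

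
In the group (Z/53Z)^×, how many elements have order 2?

1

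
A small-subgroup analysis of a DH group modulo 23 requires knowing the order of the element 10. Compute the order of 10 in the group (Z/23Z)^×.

22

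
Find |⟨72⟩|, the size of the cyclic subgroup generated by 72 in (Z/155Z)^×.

60

ord(72) | φ(155) = φ(5·31) = (5−1)·(31−1) = 4·30 = 120 = 2^3 · 3 · 5.
Divisors of 120: 1, 2, 3, 4, 5, 6, 8, 10, 12, 15, 20, 24, 30, 40, 60, 120.
Evaluate successive powers at the divisors of 120:
72^1 ≡ 72 (mod 155)
72^2 ≡ 69 (mod 155)
72^3 ≡ 8 (mod 155)
72^4 ≡ 111 (mod 155)
72^5 ≡ 87 (mod 155)
72^6 ≡ 64 (mod 155)
72^8 ≡ 76 (mod 155)
72^10 ≡ 129 (mod 155)
72^12 ≡ 66 (mod 155)
72^15 ≡ 63 (mod 155)
72^20 ≡ 56 (mod 155)
72^24 ≡ 16 (mod 155)
72^30 ≡ 94 (mod 155)
72^40 ≡ 36 (mod 155)
72^60 ≡ 1 (mod 155) ✓
The smallest such exponent is 60, so the order of 72 is 60.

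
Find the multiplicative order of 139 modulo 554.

92

By Lagrange's theorem, ord_554(139) divides φ(554) = φ(2)·φ(277) = 1·276 = 276 = 2^2 · 3 · 23.
Divisors of 276: 1, 2, 3, 4, 6, 12, 23, 46, 69, 92, 138, 276.
Evaluate successive powers at the divisors of 276:
139^1 ≡ 139 (mod 554)
139^2 ≡ 485 (mod 554)
139^3 ≡ 381 (mod 554)
139^4 ≡ 329 (mod 554)
139^6 ≡ 13 (mod 554)
139^12 ≡ 169 (mod 554)
139^23 ≡ 337 (mod 554)
139^46 ≡ 553 (mod 554)
139^69 ≡ 217 (mod 554)
139^92 ≡ 1 (mod 554) ✓
Therefore the multiplicative order of 139 modulo 554 is 92.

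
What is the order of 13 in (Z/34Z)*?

4

The order of 13 must divide φ(34) = φ(2)·φ(17) = 1·16 = 16 = 2^4.
Divisors of 16: 1, 2, 4, 8, 16.
Compute 13^d (mod 34) for the divisors d until we hit 1:
13^1 ≡ 13 (mod 34)
13^2 ≡ 33 (mod 34)
13^4 ≡ 1 (mod 34) ✓
The smallest such exponent is 4, so the order of 13 is 4.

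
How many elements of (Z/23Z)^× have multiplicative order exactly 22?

φ(23) = 23 − 1 = 22 = 2 · 11.
Since (Z/23Z)^× is cyclic of order 22, the number of elements of order d is φ(d) when d | 22 and 0 otherwise.
22 = 2 · 11 divides 22, and φ(22) = 10.

10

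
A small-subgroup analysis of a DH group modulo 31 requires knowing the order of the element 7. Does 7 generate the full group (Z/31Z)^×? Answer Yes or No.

φ(31) = 31 − 1 = 30 = 2 · 3 · 5.
It suffices to check that the order of 7 is not a proper divisor of 30: compute 7^(30/q) for q ∈ {2, 3, 5}.
7^15 ≡ 1 (mod 31)  [q = 2: ≡ 1 ✗]
7^10 ≡ 25 (mod 31)  [q = 3: ≢ 1 ✓]
7^6 ≡ 4 (mod 31)  [q = 5: ≢ 1 ✓]
The check at q = 2 fails, so 7 generates a proper subgroup.

No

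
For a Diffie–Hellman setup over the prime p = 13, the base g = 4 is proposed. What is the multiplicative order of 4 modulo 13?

6

ord(4) | φ(13) = 13 − 1 = 12 = 2^2 · 3.
Divisors of 12: 1, 2, 3, 4, 6, 12.
Test each divisor d:
4^1 ≡ 4
4^2 ≡ 3
4^3 ≡ 12
4^4 ≡ 9
4^6 ≡ 1
Therefore the multiplicative order of 4 modulo 13 is 6.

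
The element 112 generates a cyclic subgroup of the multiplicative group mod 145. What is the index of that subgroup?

4

ord(112) | φ(145) = φ(5·29) = (5−1)·(29−1) = 4·28 = 112 = 2^4 · 7.
Divisors of 112: 1, 2, 4, 7, 8, 14, 16, 28, 56, 112.
Test each divisor d:
112^1 ≡ 112 (mod 145)
112^2 ≡ 74 (mod 145)
112^4 ≡ 111 (mod 145)
112^7 ≡ 88 (mod 145)
112^8 ≡ 141 (mod 145)
112^14 ≡ 59 (mod 145)
112^16 ≡ 16 (mod 145)
112^28 ≡ 1 (mod 145) ✓
Thus |⟨112⟩| = ord(112) = 28.
Index = |(Z/145Z)^×| / |⟨112⟩| = 112 / 28 = 4.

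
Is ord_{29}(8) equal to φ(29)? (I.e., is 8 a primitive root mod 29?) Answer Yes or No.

φ(29) = 29 − 1 = 28 = 2^2 · 7.
An element g generates (Z/29Z)^× iff g^(28/q) ≢ 1 (mod 29) for each prime q ∈ {2, 7}.
8^14 ≡ 28 (mod 29)  [q = 2: ≢ 1 ✓]
8^4 ≡ 7 (mod 29)  [q = 7: ≢ 1 ✓]
All checks pass, so 8 has order 28 and is a primitive root modulo 29.

Yes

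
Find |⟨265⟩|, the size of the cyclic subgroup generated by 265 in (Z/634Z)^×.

Since 265 ∈ (Z/634Z)^×, its order divides φ(634) = φ(2)·φ(317) = 1·316 = 316 = 2^2 · 79.
Divisors of 316: 1, 2, 4, 79, 158, 316.
Evaluate successive powers at the divisors of 316:
265^1 ≡ 265
265^2 ≡ 485
265^4 ≡ 11
265^79 ≡ 203
265^158 ≡ 633
265^316 ≡ 1
Hence ord(265) = 316.

316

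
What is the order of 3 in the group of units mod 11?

5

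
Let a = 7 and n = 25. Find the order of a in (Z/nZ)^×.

The order of 7 must divide φ(25) = φ(5^2) = 5·(5−1) = 20 = 2^2 · 5.
Divisors of 20: 1, 2, 4, 5, 10, 20.
Compute 7^d (mod 25) for the divisors d until we hit 1:
7^1 ≡ 7 (mod 25)
7^2 ≡ 24 (mod 25)
7^4 ≡ 1 (mod 25) ✓
So ord_25(7) = 4.

4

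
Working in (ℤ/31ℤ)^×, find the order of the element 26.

6

The order of 26 must divide φ(31) = 31 − 1 = 30 = 2 · 3 · 5.
Divisors of 30: 1, 2, 3, 5, 6, 10, 15, 30.
Compute 26^d (mod 31) for the divisors d until we hit 1:
26^1 ≡ 26 (mod 31)
26^2 ≡ 25 (mod 31)
26^3 ≡ 30 (mod 31)
26^5 ≡ 6 (mod 31)
26^6 ≡ 1 (mod 31) ✓
Hence ord(26) = 6.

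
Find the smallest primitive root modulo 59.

2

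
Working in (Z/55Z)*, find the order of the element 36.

5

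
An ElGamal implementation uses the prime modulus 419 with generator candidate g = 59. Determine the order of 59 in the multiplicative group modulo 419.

ord(59) | φ(419) = 419 − 1 = 418 = 2 · 11 · 19.
Divisors of 418: 1, 2, 11, 19, 22, 38, 209, 418.
Check 59^d mod 419 for each divisor in increasing order:
59^1 ≡ 59 (mod 419)
59^2 ≡ 129 (mod 419)
59^11 ≡ 1 (mod 419) ✓
Therefore the multiplicative order of 59 modulo 419 is 11.

11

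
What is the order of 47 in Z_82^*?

Since 47 ∈ (Z/82Z)^×, its order divides φ(82) = φ(2)·φ(41) = 1·40 = 40 = 2^3 · 5.
Divisors of 40: 1, 2, 4, 5, 8, 10, 20, 40.
Check 47^d mod 82 for each divisor in increasing order:
47^1 ≡ 47 (mod 82)
47^2 ≡ 77 (mod 82)
47^4 ≡ 25 (mod 82)
47^5 ≡ 27 (mod 82)
47^8 ≡ 51 (mod 82)
47^10 ≡ 73 (mod 82)
47^20 ≡ 81 (mod 82)
47^40 ≡ 1 (mod 82) ✓
The smallest such exponent is 40, so the order of 47 is 40.

40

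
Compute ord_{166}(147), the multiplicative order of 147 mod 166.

41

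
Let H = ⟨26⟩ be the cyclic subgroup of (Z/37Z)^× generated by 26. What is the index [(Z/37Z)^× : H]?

By Lagrange's theorem, ord_37(26) divides φ(37) = 37 − 1 = 36 = 2^2 · 3^2.
Divisors of 36: 1, 2, 3, 4, 6, 9, 12, 18, 36.
Evaluate successive powers at the divisors of 36:
26^1 ≡ 26 (mod 37)
26^2 ≡ 10 (mod 37)
26^3 ≡ 1 (mod 37) ✓
So ord_37(26) = 3, hence |⟨26⟩| = 3.
Index = |(Z/37Z)^×| / |⟨26⟩| = 36 / 3 = 12.

12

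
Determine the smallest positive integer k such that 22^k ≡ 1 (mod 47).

Since 22 ∈ (Z/47Z)^×, its order divides φ(47) = 47 − 1 = 46 = 2 · 23.
Divisors of 46: 1, 2, 23, 46.
Evaluate successive powers at the divisors of 46:
22^1 ≡ 22
22^2 ≡ 14
22^23 ≡ 46
22^46 ≡ 1
Therefore the multiplicative order of 22 modulo 47 is 46.

46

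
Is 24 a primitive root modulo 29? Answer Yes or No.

φ(29) = 29 − 1 = 28 = 2^2 · 7.
24 is a primitive root mod 29 iff 24^(φ(29)/q) ≢ 1 for every prime q | φ(29), i.e. q ∈ {2, 7}.
24^14 ≡ 1 (mod 29)  [q = 2: ≡ 1 ✗]
24^4 ≡ 16 (mod 29)  [q = 7: ≢ 1 ✓]
Since 24^14 ≡ 1, the order of 24 divides 14 < 28, so 24 is not a primitive root.

No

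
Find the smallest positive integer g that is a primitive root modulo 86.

φ(86) = φ(2)·φ(43) = 1·42 = 42 = 2 · 3 · 7.
g is a primitive root iff g^(42/q) ≢ 1 (mod 86) for each prime q ∈ {2, 3, 7}.
g = 2: gcd(2, 86) = 2 > 1, not a unit — skip.
g = 3: 3^21 ≡ 85; 3^14 ≡ 79; 3^6 ≡ 41 — none is 1, so 3 is a primitive root.
The smallest primitive root modulo 86 is 3.

3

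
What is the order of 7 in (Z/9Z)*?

3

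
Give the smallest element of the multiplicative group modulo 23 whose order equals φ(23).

φ(23) = 23 − 1 = 22 = 2 · 11.
g is a primitive root iff g^(22/q) ≢ 1 (mod 23) for each prime q ∈ {2, 11}.
g = 2: 2^11 ≡ 1 — hits 1, so not a primitive root.
g = 3: 3^11 ≡ 1 — hits 1, so not a primitive root.
g = 4: 4^11 ≡ 1 — hits 1, so not a primitive root.
g = 5: 5^11 ≡ 22; 5^2 ≡ 2 — none is 1, so 5 is a primitive root.
The smallest primitive root modulo 23 is 5.

5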